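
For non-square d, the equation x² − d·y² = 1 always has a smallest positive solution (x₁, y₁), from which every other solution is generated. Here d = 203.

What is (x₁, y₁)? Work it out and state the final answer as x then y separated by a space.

57 4

[14; 4,28] for √203; ℓ=2 ⇒ convergent index 1
step 0: (14, 1)  from 14·(1,0) + (0,1)
step 1: (57, 4)  from 4·(14,1) + (1,0)
fundamental: x₁=57, y₁=4  (since 3249 − 203·16 = 1)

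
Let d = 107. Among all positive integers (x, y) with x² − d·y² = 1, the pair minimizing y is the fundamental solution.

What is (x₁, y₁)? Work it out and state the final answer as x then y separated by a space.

962 93

d=107: √d = [10; 2,1,9,1,2,20] (ℓ=6, even), read p_5/q_5
a_0=10:  p_0=10·1+0=10,  q_0=10·0+1=1
a_1=2:  p_1=2·10+1=21,  q_1=2·1+0=2
a_2=1:  p_2=1·21+10=31,  q_2=1·2+1=3
a_3=9:  p_3=9·31+21=300,  q_3=9·3+2=29
a_4=1:  p_4=1·300+31=331,  q_4=1·29+3=32
a_5=2:  p_5=2·331+300=962,  q_5=2·32+29=93
(x₁, y₁) = (962, 93);  962² − 107·93² = 1 ✓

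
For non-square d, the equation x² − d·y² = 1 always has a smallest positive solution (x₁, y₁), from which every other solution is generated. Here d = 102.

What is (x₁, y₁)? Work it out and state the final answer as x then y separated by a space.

[10; 10,20] for √102; ℓ=2 ⇒ convergent index 1
i=0: a=10 ⇒ p=10, q=1
i=1: a=10 ⇒ p=101, q=10
fundamental: x₁=101, y₁=10  (since 10201 − 102·100 = 1)

101 10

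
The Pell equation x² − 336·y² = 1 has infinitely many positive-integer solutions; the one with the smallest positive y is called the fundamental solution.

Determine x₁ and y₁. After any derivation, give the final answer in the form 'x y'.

55 3

√336 → a₀=18, period (3,36); ℓ=2 even so k=1
step 0: (18, 1)  from 18·(1,0) + (0,1)
step 1: (55, 3)  from 3·(18,1) + (1,0)
fundamental: x₁=55, y₁=3  (since 3025 − 336·9 = 1)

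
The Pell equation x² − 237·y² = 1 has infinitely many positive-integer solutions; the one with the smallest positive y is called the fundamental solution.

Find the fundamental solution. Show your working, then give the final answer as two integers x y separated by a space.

[15; 2,1,1,7,10,7,1,1,2,30] for √237; ℓ=10 ⇒ convergent index 9
a_0=15:  p_0=15·1+0=15,  q_0=15·0+1=1
…
a_2=1:  p_2=1·31+15=46,  q_2=1·2+1=3
a_3=1:  p_3=1·46+31=77,  q_3=1·3+2=5
…
a_6=7:  p_6=7·5927+585=42074,  q_6=7·385+38=2733
…
a_8=1:  p_8=1·48001+42074=90075,  q_8=1·3118+2733=5851
a_9=2:  p_9=2·90075+48001=228151,  q_9=2·5851+3118=14820
(x₁, y₁) = (228151, 14820);  228151² − 237·14820² = 1 ✓

228151 14820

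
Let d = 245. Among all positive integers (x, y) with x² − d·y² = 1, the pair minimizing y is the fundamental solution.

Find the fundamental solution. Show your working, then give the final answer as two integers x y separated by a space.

d=245: √d = [15; 1,1,1,7,6,7,1,1,1,30] (ℓ=10, even), read p_9/q_9
a_0=15:  p_0=15·1+0=15,  q_0=15·0+1=1
a_1=1:  p_1=1·15+1=16,  q_1=1·1+0=1
…
a_3=1:  p_3=1·31+16=47,  q_3=1·2+1=3
a_4=7:  p_4=7·47+31=360,  q_4=7·3+2=23
a_5=6:  p_5=6·360+47=2207,  q_5=6·23+3=141
a_6=7:  p_6=7·2207+360=15809,  q_6=7·141+23=1010
a_7=1:  p_7=1·15809+2207=18016,  q_7=1·1010+141=1151
a_8=1:  p_8=1·18016+15809=33825,  q_8=1·1151+1010=2161
a_9=1:  p_9=1·33825+18016=51841,  q_9=1·2161+1151=3312
(x₁, y₁) = (51841, 3312);  51841² − 245·3312² = 1 ✓

51841 3312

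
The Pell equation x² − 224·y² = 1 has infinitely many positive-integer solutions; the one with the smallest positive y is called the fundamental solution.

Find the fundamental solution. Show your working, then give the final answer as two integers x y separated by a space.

15 1

d=224: √d = [14; 1,28] (ℓ=2, even), read p_1/q_1
k=0  a_k=14  p_k/q_k = 14/1
k=1  a_k=1  p_k/q_k = 15/1
→ (15, 1).  Check: 15²=225, 224·1²=224, difference 1.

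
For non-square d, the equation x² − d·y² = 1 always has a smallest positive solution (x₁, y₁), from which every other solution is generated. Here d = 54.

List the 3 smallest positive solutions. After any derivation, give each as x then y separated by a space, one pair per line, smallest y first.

485 66
470449 64020
456335045 62099334

√54 = [7; 2,1,6,1,2,14, …], period ℓ=6 (even) → k=5
i=0: a=7 ⇒ p=7, q=1
…
i=4: a=1 ⇒ p=169, q=23
i=5: a=2 ⇒ p=485, q=66
(x₁, y₁) = (485, 66);  485² − 54·66² = 1 ✓
(x_2, y_2) = (485·485 + 54·66·66, 485·66 + 66·485) = (470449, 64020)
(x_3, y_3) = (485·470449 + 54·66·64020, 485·64020 + 66·470449) = (456335045, 62099334)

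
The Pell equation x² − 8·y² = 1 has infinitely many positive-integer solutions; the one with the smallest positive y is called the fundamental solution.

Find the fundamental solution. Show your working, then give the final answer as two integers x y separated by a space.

√8 = [2; 1,4, …], period ℓ=2 (even) → k=1
k=0  a_k=2  p_k/q_k = 2/1
k=1  a_k=1  p_k/q_k = 3/1
fundamental: x₁=3, y₁=1  (since 9 − 8·1 = 1)

3 1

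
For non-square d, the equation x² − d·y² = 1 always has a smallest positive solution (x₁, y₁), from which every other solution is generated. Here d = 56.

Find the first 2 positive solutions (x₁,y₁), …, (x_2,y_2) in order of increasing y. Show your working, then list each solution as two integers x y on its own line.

15 2
449 60

[7; 2,14] for √56; ℓ=2 ⇒ convergent index 1
step 0: (7, 1)  from 7·(1,0) + (0,1)
step 1: (15, 2)  from 2·(7,1) + (1,0)
fundamental: x₁=15, y₁=2  (since 225 − 56·4 = 1)
k=2:  x_2 = 15·15+56·2·2 = 449,  y_2 = 15·2+2·15 = 60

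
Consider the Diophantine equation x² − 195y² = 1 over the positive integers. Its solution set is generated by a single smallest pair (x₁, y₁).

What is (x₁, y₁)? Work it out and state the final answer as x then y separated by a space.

√195 = [13; 1,26, …], period ℓ=2 (even) → k=1
step 0: (13, 1)  from 13·(1,0) + (0,1)
step 1: (14, 1)  from 1·(13,1) + (1,0)
→ (14, 1).  Check: 14²=196, 195·1²=195, difference 1.

14 1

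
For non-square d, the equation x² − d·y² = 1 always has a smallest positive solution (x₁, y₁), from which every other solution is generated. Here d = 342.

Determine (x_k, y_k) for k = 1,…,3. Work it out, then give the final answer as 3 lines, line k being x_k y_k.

37 2
2737 148
202501 10950

[18; 2,36] for √342; ℓ=2 ⇒ convergent index 1
i=0: a=18 ⇒ p=18, q=1
i=1: a=2 ⇒ p=37, q=2
(x₁, y₁) = (37, 2);  37² − 342·2² = 1 ✓
(x_2, y_2) = (37·37 + 342·2·2, 37·2 + 2·37) = (2737, 148)
(x_3, y_3) = (37·2737 + 342·2·148, 37·148 + 2·2737) = (202501, 10950)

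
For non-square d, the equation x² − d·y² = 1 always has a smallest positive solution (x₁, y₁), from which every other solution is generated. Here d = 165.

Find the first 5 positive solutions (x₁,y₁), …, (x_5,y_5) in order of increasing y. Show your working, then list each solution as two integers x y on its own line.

1079 84
2328481 181272
5024860919 391184892
10843647534721 844176815664
23400586355066999 1821733177018020

[12; 1,5,2,5,1,24] for √165; ℓ=6 ⇒ convergent index 5
a_0=12:  p_0=12·1+0=12,  q_0=12·0+1=1
a_1=1:  p_1=1·12+1=13,  q_1=1·1+0=1
…
a_3=2:  p_3=2·77+13=167,  q_3=2·6+1=13
a_4=5:  p_4=5·167+77=912,  q_4=5·13+6=71
a_5=1:  p_5=1·912+167=1079,  q_5=1·71+13=84
fundamental: x₁=1079, y₁=84  (since 1164241 − 165·7056 = 1)
k=2:  x_2 = 1079·1079+165·84·84 = 2328481,  y_2 = 1079·84+84·1079 = 181272
k=3:  x_3 = 1079·2328481+165·84·181272 = 5024860919,  y_3 = 1079·181272+84·2328481 = 391184892
k=4:  x_4 = 1079·5024860919+165·84·391184892 = 10843647534721,  y_4 = 1079·391184892+84·5024860919 = 844176815664
k=5:  x_5 = 1079·10843647534721+165·84·844176815664 = 23400586355066999,  y_5 = 1079·844176815664+84·10843647534721 = 1821733177018020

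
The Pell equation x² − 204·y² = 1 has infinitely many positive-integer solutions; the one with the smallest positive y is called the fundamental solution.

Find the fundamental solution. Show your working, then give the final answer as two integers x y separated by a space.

√204 = [14; 3,1,1,6,1,1,3,28, …], period ℓ=8 (even) → k=7
k=0  a_k=14  p_k/q_k = 14/1
…
k=6  a_k=1  p_k/q_k = 1414/99
k=7  a_k=3  p_k/q_k = 4999/350
→ (4999, 350).  Check: 4999²=24990001, 204·350²=24990000, difference 1.

4999 350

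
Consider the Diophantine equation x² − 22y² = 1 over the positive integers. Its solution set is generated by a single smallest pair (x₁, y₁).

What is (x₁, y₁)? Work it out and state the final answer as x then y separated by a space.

√22 = [4; 1,2,4,2,1,8, …], period ℓ=6 (even) → k=5
step 0: (4, 1)  from 4·(1,0) + (0,1)
step 1: (5, 1)  from 1·(4,1) + (1,0)
step 2: (14, 3)  from 2·(5,1) + (4,1)
…
step 4: (136, 29)  from 2·(61,13) + (14,3)
step 5: (197, 42)  from 1·(136,29) + (61,13)
(x₁, y₁) = (197, 42);  197² − 22·42² = 1 ✓

197 42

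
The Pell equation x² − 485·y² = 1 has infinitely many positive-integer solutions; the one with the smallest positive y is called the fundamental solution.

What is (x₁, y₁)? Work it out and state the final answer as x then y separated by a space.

√485 = [22; 44, …], period ℓ=1 (odd) → k=1
i=0: a=22 ⇒ p=22, q=1
i=1: a=44 ⇒ p=969, q=44
→ (969, 44).  Check: 969²=938961, 485·44²=938960, difference 1.

969 44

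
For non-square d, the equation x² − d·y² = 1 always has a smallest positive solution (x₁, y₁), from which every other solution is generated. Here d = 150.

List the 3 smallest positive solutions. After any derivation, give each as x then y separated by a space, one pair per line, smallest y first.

49 4
4801 392
470449 38412

√150 = [12; 4,24, …], period ℓ=2 (even) → k=1
step 0: (12, 1)  from 12·(1,0) + (0,1)
step 1: (49, 4)  from 4·(12,1) + (1,0)
fundamental: x₁=49, y₁=4  (since 2401 − 150·16 = 1)
n=2: (49,4)∘(49,4) = (49·49+150·4·4, 49·4+4·49) = (4801,392)
n=3: (4801,392)∘(49,4) = (49·4801+150·4·392, 49·392+4·4801) = (470449,38412)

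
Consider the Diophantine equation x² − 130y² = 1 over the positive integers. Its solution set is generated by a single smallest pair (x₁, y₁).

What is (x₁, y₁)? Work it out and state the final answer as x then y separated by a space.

6499 570

√130 = [11; 2,2,22, …], period ℓ=3 (odd) → k=5
step 0: (11, 1)  from 11·(1,0) + (0,1)
step 1: (23, 2)  from 2·(11,1) + (1,0)
step 2: (57, 5)  from 2·(23,2) + (11,1)
…
step 4: (2611, 229)  from 2·(1277,112) + (57,5)
step 5: (6499, 570)  from 2·(2611,229) + (1277,112)
→ (6499, 570).  Check: 6499²=42237001, 130·570²=42237000, difference 1.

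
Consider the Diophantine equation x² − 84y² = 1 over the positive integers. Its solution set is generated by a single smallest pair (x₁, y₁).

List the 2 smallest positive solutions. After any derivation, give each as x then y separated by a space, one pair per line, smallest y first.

55 6
6049 660

[9; 6,18] for √84; ℓ=2 ⇒ convergent index 1
i=0: a=9 ⇒ p=9, q=1
i=1: a=6 ⇒ p=55, q=6
fundamental: x₁=55, y₁=6  (since 3025 − 84·36 = 1)
(x_2, y_2) = (55·55 + 84·6·6, 55·6 + 6·55) = (6049, 660)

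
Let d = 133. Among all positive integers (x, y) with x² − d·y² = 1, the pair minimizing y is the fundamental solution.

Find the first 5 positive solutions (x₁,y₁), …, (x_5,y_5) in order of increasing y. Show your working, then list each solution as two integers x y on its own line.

2588599 224460
13401689565601 1162073863080
69383200415647777399 6016286479789825380
359210566425477440164982401 31147506330593762303822160
1859704226076779569066850908714999 161256807479731348725343689282300

√133 → a₀=11, period (1,1,7,5,1,…,1,1,22); ℓ=16 even so k=15
step 0: (11, 1)  from 11·(1,0) + (0,1)
step 1: (12, 1)  from 1·(11,1) + (1,0)
step 2: (23, 2)  from 1·(12,1) + (11,1)
step 3: (173, 15)  from 7·(23,2) + (12,1)
step 4: (888, 77)  from 5·(173,15) + (23,2)
step 5: (1061, 92)  from 1·(888,77) + (173,15)
step 6: (1949, 169)  from 1·(1061,92) + (888,77)
step 7: (3010, 261)  from 1·(1949,169) + (1061,92)
step 8: (7969, 691)  from 2·(3010,261) + (1949,169)
step 9: (10979, 952)  from 1·(7969,691) + (3010,261)
step 10: (18948, 1643)  from 1·(10979,952) + (7969,691)
step 11: (29927, 2595)  from 1·(18948,1643) + (10979,952)
…
step 13: (1210008, 104921)  from 7·(168583,14618) + (29927,2595)
step 14: (1378591, 119539)  from 1·(1210008,104921) + (168583,14618)
step 15: (2588599, 224460)  from 1·(1378591,119539) + (1210008,104921)
(x₁, y₁) = (2588599, 224460);  2588599² − 133·224460² = 1 ✓
(x_2, y_2) = (2588599·2588599 + 133·224460·224460, 2588599·224460 + 224460·2588599) = (13401689565601, 1162073863080)
(x_3, y_3) = (2588599·13401689565601 + 133·224460·1162073863080, 2588599·1162073863080 + 224460·13401689565601) = (69383200415647777399, 6016286479789825380)
(x_4, y_4) = (2588599·69383200415647777399 + 133·224460·6016286479789825380, 2588599·6016286479789825380 + 224460·69383200415647777399) = (359210566425477440164982401, 31147506330593762303822160)
(x_5, y_5) = (2588599·359210566425477440164982401 + 133·224460·31147506330593762303822160, 2588599·31147506330593762303822160 + 224460·359210566425477440164982401) = (1859704226076779569066850908714999, 161256807479731348725343689282300)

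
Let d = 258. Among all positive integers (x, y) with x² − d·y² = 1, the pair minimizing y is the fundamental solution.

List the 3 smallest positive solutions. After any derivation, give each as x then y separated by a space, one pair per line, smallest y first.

√258 → a₀=16, period (16,32); ℓ=2 even so k=1
k=0  a_k=16  p_k/q_k = 16/1
k=1  a_k=16  p_k/q_k = 257/16
(x₁, y₁) = (257, 16);  257² − 258·16² = 1 ✓
(x_2, y_2) = (257·257 + 258·16·16, 257·16 + 16·257) = (132097, 8224)
(x_3, y_3) = (257·132097 + 258·16·8224, 257·8224 + 16·132097) = (67897601, 4227120)

257 16
132097 8224
67897601 4227120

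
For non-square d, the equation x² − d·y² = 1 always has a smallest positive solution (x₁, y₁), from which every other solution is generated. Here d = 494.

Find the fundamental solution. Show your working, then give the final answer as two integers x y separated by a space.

73035 3286

√494 = [22; 4,2,2,1,2,1,2,2,4,44, …], period ℓ=10 (even) → k=9
a_0=22:  p_0=22·1+0=22,  q_0=22·0+1=1
a_1=4:  p_1=4·22+1=89,  q_1=4·1+0=4
a_2=2:  p_2=2·89+22=200,  q_2=2·4+1=9
a_3=2:  p_3=2·200+89=489,  q_3=2·9+4=22
…
a_6=1:  p_6=1·1867+689=2556,  q_6=1·84+31=115
a_7=2:  p_7=2·2556+1867=6979,  q_7=2·115+84=314
a_8=2:  p_8=2·6979+2556=16514,  q_8=2·314+115=743
a_9=4:  p_9=4·16514+6979=73035,  q_9=4·743+314=3286
fundamental: x₁=73035, y₁=3286  (since 5334111225 − 494·10797796 = 1)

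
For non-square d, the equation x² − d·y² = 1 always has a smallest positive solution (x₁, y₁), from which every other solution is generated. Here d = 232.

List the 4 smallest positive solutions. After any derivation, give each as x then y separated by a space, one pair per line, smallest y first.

√232 = [15; 4,3,7,3,4,30, …], period ℓ=6 (even) → k=5
k=0  a_k=15  p_k/q_k = 15/1
…
k=2  a_k=3  p_k/q_k = 198/13
…
k=4  a_k=3  p_k/q_k = 4539/298
k=5  a_k=4  p_k/q_k = 19603/1287
fundamental: x₁=19603, y₁=1287  (since 384277609 − 232·1656369 = 1)
(x_2, y_2) = (19603·19603 + 232·1287·1287, 19603·1287 + 1287·19603) = (768555217, 50458122)
(x_3, y_3) = (19603·768555217 + 232·1287·50458122, 19603·50458122 + 1287·768555217) = (30131975818099, 1978261129845)
(x_4, y_4) = (19603·30131975818099 + 232·1287·1978261129845, 19603·1978261129845 + 1287·30131975818099) = (1181354243155834177, 77559705806244948)

19603 1287
768555217 50458122
30131975818099 1978261129845
1181354243155834177 77559705806244948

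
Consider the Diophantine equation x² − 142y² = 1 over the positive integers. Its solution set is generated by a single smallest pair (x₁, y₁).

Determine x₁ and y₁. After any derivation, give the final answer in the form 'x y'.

√142 → a₀=11, period (1,10,1,22); ℓ=4 even so k=3
i=0: a=11 ⇒ p=11, q=1
…
i=2: a=10 ⇒ p=131, q=11
i=3: a=1 ⇒ p=143, q=12
fundamental: x₁=143, y₁=12  (since 20449 − 142·144 = 1)

143 12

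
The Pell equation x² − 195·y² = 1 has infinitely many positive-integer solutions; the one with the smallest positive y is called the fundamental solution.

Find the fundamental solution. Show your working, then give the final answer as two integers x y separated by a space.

14 1

√195 = [13; 1,26, …], period ℓ=2 (even) → k=1
k=0  a_k=13  p_k/q_k = 13/1
k=1  a_k=1  p_k/q_k = 14/1
→ (14, 1).  Check: 14²=196, 195·1²=195, difference 1.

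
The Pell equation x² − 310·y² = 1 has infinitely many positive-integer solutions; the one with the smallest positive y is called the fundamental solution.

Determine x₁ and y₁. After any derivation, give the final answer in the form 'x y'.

848719 48204

[17; 1,1,1,1,5,…,1,1,34] for √310; ℓ=16 ⇒ convergent index 15
i=0: a=17 ⇒ p=17, q=1
…
i=2: a=1 ⇒ p=35, q=2
i=3: a=1 ⇒ p=53, q=3
i=4: a=1 ⇒ p=88, q=5
…
i=6: a=3 ⇒ p=1567, q=89
i=7: a=1 ⇒ p=2060, q=117
i=8: a=2 ⇒ p=5687, q=323
i=9: a=1 ⇒ p=7747, q=440
i=10: a=3 ⇒ p=28928, q=1643
i=11: a=5 ⇒ p=152387, q=8655
i=12: a=1 ⇒ p=181315, q=10298
i=13: a=1 ⇒ p=333702, q=18953
i=14: a=1 ⇒ p=515017, q=29251
i=15: a=1 ⇒ p=848719, q=48204
→ (848719, 48204).  Check: 848719²=720323940961, 310·48204²=720323940960, difference 1.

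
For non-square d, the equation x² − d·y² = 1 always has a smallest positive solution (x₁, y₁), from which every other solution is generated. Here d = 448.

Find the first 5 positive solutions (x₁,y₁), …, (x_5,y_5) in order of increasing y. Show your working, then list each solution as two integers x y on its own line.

127 6
32257 1524
8193151 387090
2081028097 98319336
528572943487 24972724254

[21; 6,42] for √448; ℓ=2 ⇒ convergent index 1
i=0: a=21 ⇒ p=21, q=1
i=1: a=6 ⇒ p=127, q=6
fundamental: x₁=127, y₁=6  (since 16129 − 448·36 = 1)
(127+6√448)^2 = 32257 + 1524√448
(127+6√448)^3 = 8193151 + 387090√448
(127+6√448)^4 = 2081028097 + 98319336√448
(127+6√448)^5 = 528572943487 + 24972724254√448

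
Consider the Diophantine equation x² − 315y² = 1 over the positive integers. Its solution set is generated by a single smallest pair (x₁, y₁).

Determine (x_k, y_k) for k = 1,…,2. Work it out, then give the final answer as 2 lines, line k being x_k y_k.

√315 = [17; 1,2,1,34, …], period ℓ=4 (even) → k=3
i=0: a=17 ⇒ p=17, q=1
i=1: a=1 ⇒ p=18, q=1
i=2: a=2 ⇒ p=53, q=3
i=3: a=1 ⇒ p=71, q=4
→ (71, 4).  Check: 71²=5041, 315·4²=5040, difference 1.
(71+4√315)^2 = 10081 + 568√315

71 4
10081 568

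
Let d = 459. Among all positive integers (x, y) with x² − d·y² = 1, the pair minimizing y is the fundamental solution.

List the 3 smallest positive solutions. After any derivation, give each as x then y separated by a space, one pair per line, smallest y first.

√459 = [21; 2,2,1,4,21,4,1,2,2,42, …], period ℓ=10 (even) → k=9
step 0: (21, 1)  from 21·(1,0) + (0,1)
step 1: (43, 2)  from 2·(21,1) + (1,0)
step 2: (107, 5)  from 2·(43,2) + (21,1)
step 3: (150, 7)  from 1·(107,5) + (43,2)
step 4: (707, 33)  from 4·(150,7) + (107,5)
step 5: (14997, 700)  from 21·(707,33) + (150,7)
step 6: (60695, 2833)  from 4·(14997,700) + (707,33)
step 7: (75692, 3533)  from 1·(60695,2833) + (14997,700)
step 8: (212079, 9899)  from 2·(75692,3533) + (60695,2833)
step 9: (499850, 23331)  from 2·(212079,9899) + (75692,3533)
(x₁, y₁) = (499850, 23331);  499850² − 459·23331² = 1 ✓
k=2:  x_2 = 499850·499850+459·23331·23331 = 499700044999,  y_2 = 499850·23331+23331·499850 = 23324000700
k=3:  x_3 = 499850·499700044999+459·23331·23324000700 = 499550134985000450,  y_3 = 499850·23324000700+23331·499700044999 = 23317003499766669

499850 23331
499700044999 23324000700
499550134985000450 23317003499766669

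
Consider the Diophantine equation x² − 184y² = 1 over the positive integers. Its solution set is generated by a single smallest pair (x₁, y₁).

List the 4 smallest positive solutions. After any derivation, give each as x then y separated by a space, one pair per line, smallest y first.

24335 1794
1184384449 87313980
57643991108495 4249571404806
2805533046066067201 206826640184594040

[13; 1,1,3,2,1,2,1,2,3,1,1,26] for √184; ℓ=12 ⇒ convergent index 11
i=0: a=13 ⇒ p=13, q=1
i=1: a=1 ⇒ p=14, q=1
i=2: a=1 ⇒ p=27, q=2
…
i=5: a=1 ⇒ p=312, q=23
…
i=8: a=2 ⇒ p=3147, q=232
…
i=10: a=1 ⇒ p=13741, q=1013
i=11: a=1 ⇒ p=24335, q=1794
fundamental: x₁=24335, y₁=1794  (since 592192225 − 184·3218436 = 1)
(x_2, y_2) = (24335·24335 + 184·1794·1794, 24335·1794 + 1794·24335) = (1184384449, 87313980)
(x_3, y_3) = (24335·1184384449 + 184·1794·87313980, 24335·87313980 + 1794·1184384449) = (57643991108495, 4249571404806)
(x_4, y_4) = (24335·57643991108495 + 184·1794·4249571404806, 24335·4249571404806 + 1794·57643991108495) = (2805533046066067201, 206826640184594040)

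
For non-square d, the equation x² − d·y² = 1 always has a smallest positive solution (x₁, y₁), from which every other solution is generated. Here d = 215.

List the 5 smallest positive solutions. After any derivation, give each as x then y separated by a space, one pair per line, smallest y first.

d=215: √d = [14; 1,1,1,28] (ℓ=4, even), read p_3/q_3
i=0: a=14 ⇒ p=14, q=1
…
i=2: a=1 ⇒ p=29, q=2
i=3: a=1 ⇒ p=44, q=3
fundamental: x₁=44, y₁=3  (since 1936 − 215·9 = 1)
(44+3√215)^2 = 3871 + 264√215
(44+3√215)^3 = 340604 + 23229√215
(44+3√215)^4 = 29969281 + 2043888√215
(44+3√215)^5 = 2636956124 + 179838915√215

44 3
3871 264
340604 23229
29969281 2043888
2636956124 179838915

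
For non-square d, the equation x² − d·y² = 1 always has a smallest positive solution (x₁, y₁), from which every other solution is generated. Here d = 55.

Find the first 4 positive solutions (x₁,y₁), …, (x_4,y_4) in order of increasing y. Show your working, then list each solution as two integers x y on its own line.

89 12
15841 2136
2819609 380196
501874561 67672752

√55 → a₀=7, period (2,2,2,14); ℓ=4 even so k=3
step 0: (7, 1)  from 7·(1,0) + (0,1)
step 1: (15, 2)  from 2·(7,1) + (1,0)
step 2: (37, 5)  from 2·(15,2) + (7,1)
step 3: (89, 12)  from 2·(37,5) + (15,2)
→ (89, 12).  Check: 89²=7921, 55·12²=7920, difference 1.
(x_2, y_2) = (89·89 + 55·12·12, 89·12 + 12·89) = (15841, 2136)
(x_3, y_3) = (89·15841 + 55·12·2136, 89·2136 + 12·15841) = (2819609, 380196)
(x_4, y_4) = (89·2819609 + 55·12·380196, 89·380196 + 12·2819609) = (501874561, 67672752)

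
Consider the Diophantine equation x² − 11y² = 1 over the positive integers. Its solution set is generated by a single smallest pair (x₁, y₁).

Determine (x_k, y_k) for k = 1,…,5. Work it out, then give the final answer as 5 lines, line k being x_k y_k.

10 3
199 60
3970 1197
79201 23880
1580050 476403

√11 → a₀=3, period (3,6); ℓ=2 even so k=1
step 0: (3, 1)  from 3·(1,0) + (0,1)
step 1: (10, 3)  from 3·(3,1) + (1,0)
→ (10, 3).  Check: 10²=100, 11·3²=99, difference 1.
(x_2, y_2) = (10·10 + 11·3·3, 10·3 + 3·10) = (199, 60)
(x_3, y_3) = (10·199 + 11·3·60, 10·60 + 3·199) = (3970, 1197)
(x_4, y_4) = (10·3970 + 11·3·1197, 10·1197 + 3·3970) = (79201, 23880)
(x_5, y_5) = (10·79201 + 11·3·23880, 10·23880 + 3·79201) = (1580050, 476403)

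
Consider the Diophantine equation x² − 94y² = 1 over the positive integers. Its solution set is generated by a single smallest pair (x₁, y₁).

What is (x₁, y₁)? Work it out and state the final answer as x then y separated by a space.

d=94: √d = [9; 1,2,3,1,1,…,2,1,18] (ℓ=16, even), read p_15/q_15
a_0=9:  p_0=9·1+0=9,  q_0=9·0+1=1
a_1=1:  p_1=1·9+1=10,  q_1=1·1+0=1
a_2=2:  p_2=2·10+9=29,  q_2=2·1+1=3
a_3=3:  p_3=3·29+10=97,  q_3=3·3+1=10
a_4=1:  p_4=1·97+29=126,  q_4=1·10+3=13
a_5=1:  p_5=1·126+97=223,  q_5=1·13+10=23
a_6=5:  p_6=5·223+126=1241,  q_6=5·23+13=128
…
a_8=8:  p_8=8·1464+1241=12953,  q_8=8·151+128=1336
a_9=1:  p_9=1·12953+1464=14417,  q_9=1·1336+151=1487
a_10=5:  p_10=5·14417+12953=85038,  q_10=5·1487+1336=8771
a_11=1:  p_11=1·85038+14417=99455,  q_11=1·8771+1487=10258
a_12=1:  p_12=1·99455+85038=184493,  q_12=1·10258+8771=19029
a_13=3:  p_13=3·184493+99455=652934,  q_13=3·19029+10258=67345
a_14=2:  p_14=2·652934+184493=1490361,  q_14=2·67345+19029=153719
a_15=1:  p_15=1·1490361+652934=2143295,  q_15=1·153719+67345=221064
→ (2143295, 221064).  Check: 2143295²=4593713457025, 94·221064²=4593713457024, difference 1.

2143295 221064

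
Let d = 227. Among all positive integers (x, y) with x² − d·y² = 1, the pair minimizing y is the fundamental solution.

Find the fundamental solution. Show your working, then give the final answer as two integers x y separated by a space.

226 15

[15; 15,30] for √227; ℓ=2 ⇒ convergent index 1
k=0  a_k=15  p_k/q_k = 15/1
k=1  a_k=15  p_k/q_k = 226/15
→ (226, 15).  Check: 226²=51076, 227·15²=51075, difference 1.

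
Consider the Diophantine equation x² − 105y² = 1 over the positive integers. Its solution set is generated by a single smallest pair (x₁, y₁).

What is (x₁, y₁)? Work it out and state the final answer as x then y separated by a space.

41 4

√105 = [10; 4,20, …], period ℓ=2 (even) → k=1
step 0: (10, 1)  from 10·(1,0) + (0,1)
step 1: (41, 4)  from 4·(10,1) + (1,0)
fundamental: x₁=41, y₁=4  (since 1681 − 105·16 = 1)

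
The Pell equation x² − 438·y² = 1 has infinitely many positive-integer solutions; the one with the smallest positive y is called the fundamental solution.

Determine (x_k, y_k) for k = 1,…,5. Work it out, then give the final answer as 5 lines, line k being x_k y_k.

293 14
171697 8204
100614149 4807530
58959719617 2817204376
34550295081413 1650876956806

√438 = [20; 1,12,1,40, …], period ℓ=4 (even) → k=3
k=0  a_k=20  p_k/q_k = 20/1
k=1  a_k=1  p_k/q_k = 21/1
k=2  a_k=12  p_k/q_k = 272/13
k=3  a_k=1  p_k/q_k = 293/14
(x₁, y₁) = (293, 14);  293² − 438·14² = 1 ✓
(x_2, y_2) = (293·293 + 438·14·14, 293·14 + 14·293) = (171697, 8204)
(x_3, y_3) = (293·171697 + 438·14·8204, 293·8204 + 14·171697) = (100614149, 4807530)
(x_4, y_4) = (293·100614149 + 438·14·4807530, 293·4807530 + 14·100614149) = (58959719617, 2817204376)
(x_5, y_5) = (293·58959719617 + 438·14·2817204376, 293·2817204376 + 14·58959719617) = (34550295081413, 1650876956806)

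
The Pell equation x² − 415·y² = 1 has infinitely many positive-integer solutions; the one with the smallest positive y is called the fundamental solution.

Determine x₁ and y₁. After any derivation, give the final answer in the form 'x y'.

[20; 2,1,2,4,6,…,1,2,40] for √415; ℓ=16 ⇒ convergent index 15
k=0  a_k=20  p_k/q_k = 20/1
…
k=3  a_k=2  p_k/q_k = 163/8
k=4  a_k=4  p_k/q_k = 713/35
k=5  a_k=6  p_k/q_k = 4441/218
k=6  a_k=1  p_k/q_k = 5154/253
k=7  a_k=1  p_k/q_k = 9595/471
k=8  a_k=3  p_k/q_k = 33939/1666
k=9  a_k=1  p_k/q_k = 43534/2137
…
k=11  a_k=6  p_k/q_k = 508372/24955
k=12  a_k=4  p_k/q_k = 2110961/103623
…
k=14  a_k=1  p_k/q_k = 6841255/335824
k=15  a_k=2  p_k/q_k = 18412804/903849
→ (18412804, 903849).  Check: 18412804²=339031351142416, 415·903849²=339031351142415, difference 1.

18412804 903849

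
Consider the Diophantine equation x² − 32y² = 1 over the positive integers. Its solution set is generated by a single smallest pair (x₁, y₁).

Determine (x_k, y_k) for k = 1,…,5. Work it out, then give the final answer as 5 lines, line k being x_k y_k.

17 3
577 102
19601 3465
665857 117708
22619537 3998607

√32 = [5; 1,1,1,10, …], period ℓ=4 (even) → k=3
a_0=5:  p_0=5·1+0=5,  q_0=5·0+1=1
…
a_2=1:  p_2=1·6+5=11,  q_2=1·1+1=2
a_3=1:  p_3=1·11+6=17,  q_3=1·2+1=3
fundamental: x₁=17, y₁=3  (since 289 − 32·9 = 1)
(17+3√32)^2 = 577 + 102√32
(17+3√32)^3 = 19601 + 3465√32
(17+3√32)^4 = 665857 + 117708√32
(17+3√32)^5 = 22619537 + 3998607√32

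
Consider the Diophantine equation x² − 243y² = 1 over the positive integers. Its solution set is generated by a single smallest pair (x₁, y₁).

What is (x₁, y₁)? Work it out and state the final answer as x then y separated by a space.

70226 4505

√243 → a₀=15, period (1,1,2,3,15,3,2,1,1,30); ℓ=10 even so k=9
i=0: a=15 ⇒ p=15, q=1
…
i=8: a=1 ⇒ p=41325, q=2651
i=9: a=1 ⇒ p=70226, q=4505
(x₁, y₁) = (70226, 4505);  70226² − 243·4505² = 1 ✓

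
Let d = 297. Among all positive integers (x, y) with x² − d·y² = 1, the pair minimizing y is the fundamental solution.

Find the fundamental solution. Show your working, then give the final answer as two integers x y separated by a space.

48599 2820

√297 = [17; 4,3,1,1,2,1,1,3,4,34, …], period ℓ=10 (even) → k=9
i=0: a=17 ⇒ p=17, q=1
…
i=2: a=3 ⇒ p=224, q=13
i=3: a=1 ⇒ p=293, q=17
…
i=5: a=2 ⇒ p=1327, q=77
…
i=8: a=3 ⇒ p=11357, q=659
i=9: a=4 ⇒ p=48599, q=2820
(x₁, y₁) = (48599, 2820);  48599² − 297·2820² = 1 ✓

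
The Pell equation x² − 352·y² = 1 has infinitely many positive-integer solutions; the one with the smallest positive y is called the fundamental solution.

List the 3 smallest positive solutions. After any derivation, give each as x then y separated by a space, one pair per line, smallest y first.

[18; 1,3,5,9,5,3,1,36] for √352; ℓ=8 ⇒ convergent index 7
k=0  a_k=18  p_k/q_k = 18/1
…
k=2  a_k=3  p_k/q_k = 75/4
…
k=5  a_k=5  p_k/q_k = 18499/986
k=6  a_k=3  p_k/q_k = 59118/3151
k=7  a_k=1  p_k/q_k = 77617/4137
→ (77617, 4137).  Check: 77617²=6024398689, 352·4137²=6024398688, difference 1.
(77617+4137√352)^2 = 12048797377 + 642203058√352
(77617+4137√352)^3 = 1870383011943601 + 99691749501435√352

77617 4137
12048797377 642203058
1870383011943601 99691749501435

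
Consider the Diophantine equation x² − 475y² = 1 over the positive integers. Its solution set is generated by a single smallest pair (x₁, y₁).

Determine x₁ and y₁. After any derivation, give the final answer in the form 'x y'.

[21; 1,3,1,6,2,6,1,3,1,42] for √475; ℓ=10 ⇒ convergent index 9
i=0: a=21 ⇒ p=21, q=1
i=1: a=1 ⇒ p=22, q=1
…
i=8: a=3 ⇒ p=45921, q=2107
i=9: a=1 ⇒ p=57799, q=2652
(x₁, y₁) = (57799, 2652);  57799² − 475·2652² = 1 ✓

57799 2652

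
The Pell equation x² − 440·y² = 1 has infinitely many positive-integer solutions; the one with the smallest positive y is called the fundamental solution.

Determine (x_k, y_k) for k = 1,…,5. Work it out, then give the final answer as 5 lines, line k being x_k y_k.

d=440: √d = [20; 1,40] (ℓ=2, even), read p_1/q_1
k=0  a_k=20  p_k/q_k = 20/1
k=1  a_k=1  p_k/q_k = 21/1
fundamental: x₁=21, y₁=1  (since 441 − 440·1 = 1)
(21+1√440)^2 = 881 + 42√440
(21+1√440)^3 = 36981 + 1763√440
(21+1√440)^4 = 1552321 + 74004√440
(21+1√440)^5 = 65160501 + 3106405√440

21 1
881 42
36981 1763
1552321 74004
65160501 3106405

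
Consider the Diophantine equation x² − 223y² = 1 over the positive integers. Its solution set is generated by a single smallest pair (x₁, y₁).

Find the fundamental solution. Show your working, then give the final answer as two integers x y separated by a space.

224 15

d=223: √d = [14; 1,13,1,28] (ℓ=4, even), read p_3/q_3
step 0: (14, 1)  from 14·(1,0) + (0,1)
step 1: (15, 1)  from 1·(14,1) + (1,0)
step 2: (209, 14)  from 13·(15,1) + (14,1)
step 3: (224, 15)  from 1·(209,14) + (15,1)
(x₁, y₁) = (224, 15);  224² − 223·15² = 1 ✓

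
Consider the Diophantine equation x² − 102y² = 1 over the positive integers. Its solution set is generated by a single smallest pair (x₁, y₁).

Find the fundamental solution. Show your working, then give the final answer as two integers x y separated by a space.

101 10

d=102: √d = [10; 10,20] (ℓ=2, even), read p_1/q_1
i=0: a=10 ⇒ p=10, q=1
i=1: a=10 ⇒ p=101, q=10
→ (101, 10).  Check: 101²=10201, 102·10²=10200, difference 1.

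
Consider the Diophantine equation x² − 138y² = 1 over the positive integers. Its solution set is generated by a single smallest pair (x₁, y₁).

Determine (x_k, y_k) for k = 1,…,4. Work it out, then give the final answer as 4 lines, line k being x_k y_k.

√138 → a₀=11, period (1,2,1,22); ℓ=4 even so k=3
i=0: a=11 ⇒ p=11, q=1
…
i=2: a=2 ⇒ p=35, q=3
i=3: a=1 ⇒ p=47, q=4
→ (47, 4).  Check: 47²=2209, 138·4²=2208, difference 1.
n=2: (47,4)∘(47,4) = (47·47+138·4·4, 47·4+4·47) = (4417,376)
n=3: (4417,376)∘(47,4) = (47·4417+138·4·376, 47·376+4·4417) = (415151,35340)
n=4: (415151,35340)∘(47,4) = (47·415151+138·4·35340, 47·35340+4·415151) = (39019777,3321584)

47 4
4417 376
415151 35340
39019777 3321584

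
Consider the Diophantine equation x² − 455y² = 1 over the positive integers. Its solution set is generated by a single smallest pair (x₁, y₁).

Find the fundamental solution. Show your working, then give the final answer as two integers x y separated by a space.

64 3

d=455: √d = [21; 3,42] (ℓ=2, even), read p_1/q_1
a_0=21:  p_0=21·1+0=21,  q_0=21·0+1=1
a_1=3:  p_1=3·21+1=64,  q_1=3·1+0=3
→ (64, 3).  Check: 64²=4096, 455·3²=4095, difference 1.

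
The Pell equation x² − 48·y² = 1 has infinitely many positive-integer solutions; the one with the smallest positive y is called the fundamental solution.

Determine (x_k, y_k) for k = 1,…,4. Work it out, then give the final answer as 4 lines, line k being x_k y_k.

7 1
97 14
1351 195
18817 2716

[6; 1,12] for √48; ℓ=2 ⇒ convergent index 1
i=0: a=6 ⇒ p=6, q=1
i=1: a=1 ⇒ p=7, q=1
→ (7, 1).  Check: 7²=49, 48·1²=48, difference 1.
n=2: (7,1)∘(7,1) = (7·7+48·1·1, 7·1+1·7) = (97,14)
n=3: (97,14)∘(7,1) = (7·97+48·1·14, 7·14+1·97) = (1351,195)
n=4: (1351,195)∘(7,1) = (7·1351+48·1·195, 7·195+1·1351) = (18817,2716)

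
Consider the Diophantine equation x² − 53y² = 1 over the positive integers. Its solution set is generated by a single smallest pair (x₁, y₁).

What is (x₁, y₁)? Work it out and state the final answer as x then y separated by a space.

66249 9100

√53 = [7; 3,1,1,3,14, …], period ℓ=5 (odd) → k=9
i=0: a=7 ⇒ p=7, q=1
i=1: a=3 ⇒ p=22, q=3
…
i=3: a=1 ⇒ p=51, q=7
i=4: a=3 ⇒ p=182, q=25
i=5: a=14 ⇒ p=2599, q=357
i=6: a=3 ⇒ p=7979, q=1096
…
i=8: a=1 ⇒ p=18557, q=2549
i=9: a=3 ⇒ p=66249, q=9100
(x₁, y₁) = (66249, 9100);  66249² − 53·9100² = 1 ✓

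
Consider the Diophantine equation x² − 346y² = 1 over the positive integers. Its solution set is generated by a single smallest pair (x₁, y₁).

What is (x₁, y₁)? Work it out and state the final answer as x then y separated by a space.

[18; 1,1,1,1,36] for √346; ℓ=5 ⇒ convergent index 9
a_0=18:  p_0=18·1+0=18,  q_0=18·0+1=1
a_1=1:  p_1=1·18+1=19,  q_1=1·1+0=1
a_2=1:  p_2=1·19+18=37,  q_2=1·1+1=2
a_3=1:  p_3=1·37+19=56,  q_3=1·2+1=3
a_4=1:  p_4=1·56+37=93,  q_4=1·3+2=5
…
a_6=1:  p_6=1·3404+93=3497,  q_6=1·183+5=188
a_7=1:  p_7=1·3497+3404=6901,  q_7=1·188+183=371
a_8=1:  p_8=1·6901+3497=10398,  q_8=1·371+188=559
a_9=1:  p_9=1·10398+6901=17299,  q_9=1·559+371=930
(x₁, y₁) = (17299, 930);  17299² − 346·930² = 1 ✓

17299 930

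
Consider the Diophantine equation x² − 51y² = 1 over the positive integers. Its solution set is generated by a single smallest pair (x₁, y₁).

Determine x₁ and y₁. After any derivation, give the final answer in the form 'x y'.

50 7

√51 → a₀=7, period (7,14); ℓ=2 even so k=1
i=0: a=7 ⇒ p=7, q=1
i=1: a=7 ⇒ p=50, q=7
(x₁, y₁) = (50, 7);  50² − 51·7² = 1 ✓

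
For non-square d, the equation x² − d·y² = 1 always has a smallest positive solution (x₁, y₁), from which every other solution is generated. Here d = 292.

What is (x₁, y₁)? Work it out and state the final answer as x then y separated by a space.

2281249 133500

√292 = [17; 11,2,1,3,8,3,1,2,11,34, …], period ℓ=10 (even) → k=9
i=0: a=17 ⇒ p=17, q=1
…
i=2: a=2 ⇒ p=393, q=23
i=3: a=1 ⇒ p=581, q=34
i=4: a=3 ⇒ p=2136, q=125
…
i=6: a=3 ⇒ p=55143, q=3227
…
i=8: a=2 ⇒ p=200767, q=11749
i=9: a=11 ⇒ p=2281249, q=133500
→ (2281249, 133500).  Check: 2281249²=5204097000001, 292·133500²=5204097000000, difference 1.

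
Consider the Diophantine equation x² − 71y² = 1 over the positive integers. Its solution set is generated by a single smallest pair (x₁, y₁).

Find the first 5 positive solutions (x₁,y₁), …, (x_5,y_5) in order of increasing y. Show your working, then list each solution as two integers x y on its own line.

3480 413
24220799 2874480
168576757560 20006380387
1173294208396801 139244404619040
8166127521864977400 969141036142138013

√71 = [8; 2,2,1,7,1,2,2,16, …], period ℓ=8 (even) → k=7
i=0: a=8 ⇒ p=8, q=1
…
i=4: a=7 ⇒ p=455, q=54
…
i=6: a=2 ⇒ p=1483, q=176
i=7: a=2 ⇒ p=3480, q=413
→ (3480, 413).  Check: 3480²=12110400, 71·413²=12110399, difference 1.
k=2:  x_2 = 3480·3480+71·413·413 = 24220799,  y_2 = 3480·413+413·3480 = 2874480
k=3:  x_3 = 3480·24220799+71·413·2874480 = 168576757560,  y_3 = 3480·2874480+413·24220799 = 20006380387
k=4:  x_4 = 3480·168576757560+71·413·20006380387 = 1173294208396801,  y_4 = 3480·20006380387+413·168576757560 = 139244404619040
k=5:  x_5 = 3480·1173294208396801+71·413·139244404619040 = 8166127521864977400,  y_5 = 3480·139244404619040+413·1173294208396801 = 969141036142138013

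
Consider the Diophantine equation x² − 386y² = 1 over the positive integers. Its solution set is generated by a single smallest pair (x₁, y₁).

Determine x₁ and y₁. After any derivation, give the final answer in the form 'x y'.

√386 = [19; 1,1,1,4,1,18,1,4,1,1,1,38, …], period ℓ=12 (even) → k=11
i=0: a=19 ⇒ p=19, q=1
i=1: a=1 ⇒ p=20, q=1
i=2: a=1 ⇒ p=39, q=2
…
i=6: a=18 ⇒ p=6287, q=320
i=7: a=1 ⇒ p=6621, q=337
i=8: a=4 ⇒ p=32771, q=1668
i=9: a=1 ⇒ p=39392, q=2005
i=10: a=1 ⇒ p=72163, q=3673
i=11: a=1 ⇒ p=111555, q=5678
fundamental: x₁=111555, y₁=5678  (since 12444518025 − 386·32239684 = 1)

111555 5678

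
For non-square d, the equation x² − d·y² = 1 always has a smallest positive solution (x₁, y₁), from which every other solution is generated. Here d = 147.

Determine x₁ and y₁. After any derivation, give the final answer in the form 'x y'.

97 8

d=147: √d = [12; 8,24] (ℓ=2, even), read p_1/q_1
a_0=12:  p_0=12·1+0=12,  q_0=12·0+1=1
a_1=8:  p_1=8·12+1=97,  q_1=8·1+0=8
(x₁, y₁) = (97, 8);  97² − 147·8² = 1 ✓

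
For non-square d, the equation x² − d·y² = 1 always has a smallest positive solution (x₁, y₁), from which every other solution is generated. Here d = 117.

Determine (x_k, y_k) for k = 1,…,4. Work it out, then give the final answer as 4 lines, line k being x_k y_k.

√117 = [10; 1,4,2,4,1,20, …], period ℓ=6 (even) → k=5
step 0: (10, 1)  from 10·(1,0) + (0,1)
…
step 3: (119, 11)  from 2·(54,5) + (11,1)
step 4: (530, 49)  from 4·(119,11) + (54,5)
step 5: (649, 60)  from 1·(530,49) + (119,11)
fundamental: x₁=649, y₁=60  (since 421201 − 117·3600 = 1)
n=2: (649,60)∘(649,60) = (649·649+117·60·60, 649·60+60·649) = (842401,77880)
n=3: (842401,77880)∘(649,60) = (649·842401+117·60·77880, 649·77880+60·842401) = (1093435849,101088180)
n=4: (1093435849,101088180)∘(649,60) = (649·1093435849+117·60·101088180, 649·101088180+60·1093435849) = (1419278889601,131212379760)

649 60
842401 77880
1093435849 101088180
1419278889601 131212379760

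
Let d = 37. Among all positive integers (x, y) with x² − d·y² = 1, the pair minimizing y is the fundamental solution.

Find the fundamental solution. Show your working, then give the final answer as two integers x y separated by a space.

73 12

[6; 12] for √37; ℓ=1 ⇒ convergent index 1
a_0=6:  p_0=6·1+0=6,  q_0=6·0+1=1
a_1=12:  p_1=12·6+1=73,  q_1=12·1+0=12
→ (73, 12).  Check: 73²=5329, 37·12²=5328, difference 1.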